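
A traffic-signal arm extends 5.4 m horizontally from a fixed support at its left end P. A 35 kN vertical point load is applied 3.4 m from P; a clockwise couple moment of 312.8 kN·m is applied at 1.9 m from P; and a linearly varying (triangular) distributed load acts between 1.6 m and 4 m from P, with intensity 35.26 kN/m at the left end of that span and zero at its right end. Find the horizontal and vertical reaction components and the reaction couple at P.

P_x = 0, P_y = 77.31 kN, M_P = 533.3 kN·m

Resultant of the triangular load: ½ × 35.26 × 2.4 = 42.312 kN, acting at 2.4 m from P (one-third of the span from the peak).
ΣF_x = 0: P_x = 0.
ΣF_y = 0: P_y − 35 − ½·35.26·2.4 = 0 → P_y = 77.31 kN.
ΣM about P: M_P − 35·3.4 − 312.8 − (½·35.26·2.4)·2.4 = 0 → M_P = 533.3 kN·m.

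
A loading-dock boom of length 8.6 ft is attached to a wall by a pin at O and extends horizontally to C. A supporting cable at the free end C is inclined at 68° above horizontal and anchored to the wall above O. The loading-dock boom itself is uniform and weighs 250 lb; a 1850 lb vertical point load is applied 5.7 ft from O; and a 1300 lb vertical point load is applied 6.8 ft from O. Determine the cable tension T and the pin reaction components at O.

T = 2566 lb, O_x = 961.2 lb, O_y = 1021 lb

ΣM about O: T·sin68°·8.6 − 250·4.3 − 1850·5.7 − 1300·6.8 = 0 → T = 20460/(8.6·0.927184) = 2565.91 ≈ 2566 lb.
ΣF_x = 0: O_x − T·cos68° = 0 → O_x = 2565.91 × 0.374607 = 961.2 lb.
ΣF_y = 0: O_y + T·sin68° − 250 − 1850 − 1300 = 0 → O_y = 3400 − 2565.91 × 0.927184 = 1021 lb.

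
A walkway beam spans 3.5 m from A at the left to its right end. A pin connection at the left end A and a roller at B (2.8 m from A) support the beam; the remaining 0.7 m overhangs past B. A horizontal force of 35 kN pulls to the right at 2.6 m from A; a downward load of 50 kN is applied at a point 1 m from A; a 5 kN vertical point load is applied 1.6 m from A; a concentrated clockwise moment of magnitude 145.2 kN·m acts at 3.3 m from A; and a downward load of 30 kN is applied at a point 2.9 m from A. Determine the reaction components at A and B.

Taking moments about A: B_y·2.8 − 50·1 − 5·1.6 − 145.2 − 30·2.9 = 0 → B_y = 290.2/2.8 = 103.643 ≈ 103.6 kN.
ΣF_y = 0: A_y + 103.643 − 50 − 5 − 30 = 0 → A_y = -18.64 kN.
ΣF_x = 0: A_x + 35 = 0 → A_x = -35.00 kN.

A_x = -35.00 kN, A_y = -18.64 kN, B_y = 103.6 kN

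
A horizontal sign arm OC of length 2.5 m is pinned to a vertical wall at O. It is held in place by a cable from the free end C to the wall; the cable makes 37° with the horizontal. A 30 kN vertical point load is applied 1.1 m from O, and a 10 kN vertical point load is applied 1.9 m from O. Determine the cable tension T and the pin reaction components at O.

T = 34.56 kN, O_x = 27.60 kN, O_y = 19.20 kN

ΣM about O: T·sin37°·2.5 − 30·1.1 − 10·1.9 = 0 → T = 52/(2.5·0.601815) = 34.5621 ≈ 34.56 kN.
ΣF_x = 0: O_x − T·cos37° = 0 → O_x = 34.5621 × 0.798636 = 27.60 kN.
ΣF_y = 0: O_y + T·sin37° − 30 − 10 = 0 → O_y = 40 − 34.5621 × 0.601815 = 19.20 kN.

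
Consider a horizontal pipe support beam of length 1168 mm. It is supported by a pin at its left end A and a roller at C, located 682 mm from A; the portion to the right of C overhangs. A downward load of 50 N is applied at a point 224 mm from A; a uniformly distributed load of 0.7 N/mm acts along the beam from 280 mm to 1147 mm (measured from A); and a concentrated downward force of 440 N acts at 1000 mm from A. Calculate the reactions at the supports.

A_x = 0, A_y = -199.6 N, C_y = 1297 N

Resultant of the distributed load: 0.7 × 867 = 606.9 N at 713.5 mm from A.
Taking moments about A: C_y·682 − 50·224 − (0.7·867)·713.5 − 440·1000 = 0 → C_y = 884223.15/682 = 1296.51 ≈ 1297 N.
ΣF_y = 0: A_y + 1296.51 − 50 − 0.7·867 − 440 = 0 → A_y = -199.6 N.
ΣF_x = 0: no horizontal applied forces, so A_x = 0.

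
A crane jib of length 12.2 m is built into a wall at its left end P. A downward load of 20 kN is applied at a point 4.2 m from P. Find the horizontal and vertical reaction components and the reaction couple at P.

ΣF_x = 0: P_x = 0.
ΣF_y = 0: P_y − 20 = 0 → P_y = 20.00 kN.
ΣM about P: M_P − 20·4.2 = 0 → M_P = 84.00 kN·m.

P_x = 0, P_y = 20.00 kN, M_P = 84.00 kN·m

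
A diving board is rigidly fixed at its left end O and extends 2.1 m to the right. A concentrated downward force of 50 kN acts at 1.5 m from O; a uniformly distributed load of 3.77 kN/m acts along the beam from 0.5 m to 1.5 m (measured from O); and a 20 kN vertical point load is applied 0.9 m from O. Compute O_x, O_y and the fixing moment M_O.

O_x = 0, O_y = 73.77 kN, M_O = 96.77 kN·m

Resultant of the distributed load: 3.77 × 1 = 3.77 kN at 1 m from O.
ΣF_x = 0: O_x = 0.
ΣF_y = 0: O_y − 50 − 3.77·1 − 20 = 0 → O_y = 73.77 kN.
ΣM about O: M_O − 50·1.5 − (3.77·1)·1 − 20·0.9 = 0 → M_O = 96.77 kN·m.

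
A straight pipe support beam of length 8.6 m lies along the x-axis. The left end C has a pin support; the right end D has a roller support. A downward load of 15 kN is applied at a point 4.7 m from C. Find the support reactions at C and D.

Taking moments about C: D_y·8.6 − 15·4.7 = 0 → D_y = 70.5/8.6 = 8.19767 ≈ 8.198 kN.
ΣF_y = 0: C_y + 8.19767 − 15 = 0 → C_y = 6.802 kN.
ΣF_x = 0: no horizontal applied forces, so C_x = 0.

C_x = 0, C_y = 6.802 kN, D_y = 8.198 kN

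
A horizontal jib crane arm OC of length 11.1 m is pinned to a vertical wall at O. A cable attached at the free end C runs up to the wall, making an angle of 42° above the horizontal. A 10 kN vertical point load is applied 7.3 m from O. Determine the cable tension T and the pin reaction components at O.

ΣM about O: T·sin42°·11.1 − 10·7.3 = 0 → T = 73/(11.1·0.669131) = 9.82853 ≈ 9.829 kN.
ΣF_x = 0: O_x − T·cos42° = 0 → O_x = 9.82853 × 0.743145 = 7.304 kN.
ΣF_y = 0: O_y + T·sin42° − 10 = 0 → O_y = 10 − 9.82853 × 0.669131 = 3.423 kN.

T = 9.829 kN, O_x = 7.304 kN, O_y = 3.423 kN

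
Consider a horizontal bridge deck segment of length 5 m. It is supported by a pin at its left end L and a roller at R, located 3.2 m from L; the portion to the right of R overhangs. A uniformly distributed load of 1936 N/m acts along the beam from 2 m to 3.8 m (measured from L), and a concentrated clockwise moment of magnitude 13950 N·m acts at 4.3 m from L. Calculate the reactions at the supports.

Resultant of the distributed load: 1936 × 1.8 = 3484.8 N at 2.9 m from L.
ΣM about L: R_y·3.2 − (1936·1.8)·2.9 − 13950 = 0 → R_y = 24055.92/3.2 = 7517.47 ≈ 7517 N.
ΣF_y = 0: L_y + 7517.47 − 1936·1.8 = 0 → L_y = -4033 N.
ΣF_x = 0: no horizontal applied forces, so L_x = 0.

L_x = 0, L_y = -4033 N, R_y = 7517 N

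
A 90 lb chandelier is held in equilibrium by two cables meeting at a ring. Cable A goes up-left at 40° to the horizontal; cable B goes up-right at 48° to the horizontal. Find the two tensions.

T_A = 60.26 lb, T_B = 68.99 lb

ΣF_x = 0: −T_A·cos40° + T_B·cos48° = 0 → T_B = 1.14484·T_A.
ΣF_y = 0: T_A·sin40° + T_B·sin48° = 90.
Substitute: T_A·(0.642788 + 1.14484·0.743145) = 90 → T_A = 60.2583 ≈ 60.26 lb.
Then T_B = 1.14484 × 60.2583 = 68.99 lb.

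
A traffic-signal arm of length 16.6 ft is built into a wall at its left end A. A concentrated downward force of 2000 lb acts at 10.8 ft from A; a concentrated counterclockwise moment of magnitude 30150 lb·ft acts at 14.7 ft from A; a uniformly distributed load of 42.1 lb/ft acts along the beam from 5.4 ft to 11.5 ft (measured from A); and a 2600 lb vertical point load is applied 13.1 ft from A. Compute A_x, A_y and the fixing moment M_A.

Resultant of the distributed load: 42.1 × 6.1 = 256.81 lb at 8.45 ft from A.
ΣF_x = 0: A_x = 0.
ΣF_y = 0: A_y − 2000 − 42.1·6.1 − 2600 = 0 → A_y = 4857 lb.
ΣM about A: M_A − 2000·10.8 + 30150 − (42.1·6.1)·8.45 − 2600·13.1 = 0 → M_A = 27680 lb·ft.

A_x = 0, A_y = 4857 lb, M_A = 27680 lb·ft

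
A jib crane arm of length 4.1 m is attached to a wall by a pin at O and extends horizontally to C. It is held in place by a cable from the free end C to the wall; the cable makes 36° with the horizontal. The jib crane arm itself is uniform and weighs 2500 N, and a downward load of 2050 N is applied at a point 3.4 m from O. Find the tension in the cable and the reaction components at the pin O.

T = 5019 N, O_x = 4060 N, O_y = 1600 N

ΣM about O: T·sin36°·4.1 − 2500·2.05 − 2050·3.4 = 0 → T = 12095/(4.1·0.587785) = 5018.84 ≈ 5019 N.
ΣF_x = 0: O_x − T·cos36° = 0 → O_x = 5018.84 × 0.809017 = 4060 N.
ΣF_y = 0: O_y + T·sin36° − 2500 − 2050 = 0 → O_y = 4550 − 5018.84 × 0.587785 = 1600 N.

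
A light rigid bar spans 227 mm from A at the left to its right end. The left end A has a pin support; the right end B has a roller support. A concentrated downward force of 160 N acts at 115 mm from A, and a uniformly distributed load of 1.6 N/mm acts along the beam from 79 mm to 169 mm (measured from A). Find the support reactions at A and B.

Resultant of the distributed load: 1.6 × 90 = 144 N at 124 mm from A.
Moments about A: B_y·227 − 160·115 − (1.6·90)·124 = 0 → B_y = 36256/227 = 159.718 ≈ 159.7 N.
ΣF_y = 0: A_y + 159.718 − 160 − 1.6·90 = 0 → A_y = 144.3 N.
ΣF_x = 0: no horizontal applied forces, so A_x = 0.

A_x = 0, A_y = 144.3 N, B_y = 159.7 N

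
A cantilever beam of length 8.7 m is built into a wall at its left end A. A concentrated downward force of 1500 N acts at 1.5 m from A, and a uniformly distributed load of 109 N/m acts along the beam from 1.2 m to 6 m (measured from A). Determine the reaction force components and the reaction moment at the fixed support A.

Resultant of the distributed load: 109 × 4.8 = 523.2 N at 3.6 m from A.
ΣF_x = 0: A_x = 0.
ΣF_y = 0: A_y − 1500 − 109·4.8 = 0 → A_y = 2023 N.
ΣM about A: M_A − 1500·1.5 − (109·4.8)·3.6 = 0 → M_A = 4134 N·m.

A_x = 0, A_y = 2023 N, M_A = 4134 N·m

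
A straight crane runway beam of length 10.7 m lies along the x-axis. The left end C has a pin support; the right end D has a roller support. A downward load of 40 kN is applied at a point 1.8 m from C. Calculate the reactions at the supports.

C_x = 0, C_y = 33.27 kN, D_y = 6.729 kN

ΣM about C: D_y·10.7 − 40·1.8 = 0 → D_y = 72/10.7 = 6.72897 ≈ 6.729 kN.
ΣF_y = 0: C_y + 6.72897 − 40 = 0 → C_y = 33.27 kN.
ΣF_x = 0: no horizontal applied forces, so C_x = 0.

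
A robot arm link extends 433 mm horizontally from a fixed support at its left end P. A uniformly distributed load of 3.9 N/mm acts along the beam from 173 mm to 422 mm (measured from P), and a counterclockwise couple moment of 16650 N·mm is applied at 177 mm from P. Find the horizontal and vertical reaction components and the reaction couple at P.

Resultant of the distributed load: 3.9 × 249 = 971.1 N at 297.5 mm from P.
ΣF_x = 0: P_x = 0.
ΣF_y = 0: P_y − 3.9·249 = 0 → P_y = 971.1 N.
ΣM about P: M_P − (3.9·249)·297.5 + 16650 = 0 → M_P = 272300 N·mm.

P_x = 0, P_y = 971.1 N, M_P = 272300 N·mm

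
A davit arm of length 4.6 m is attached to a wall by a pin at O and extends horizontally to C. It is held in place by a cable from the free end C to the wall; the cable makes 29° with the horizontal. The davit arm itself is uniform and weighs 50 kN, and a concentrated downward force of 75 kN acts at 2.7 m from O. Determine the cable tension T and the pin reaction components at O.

T = 142.4 kN, O_x = 124.5 kN, O_y = 55.98 kN

ΣM about O: T·sin29°·4.6 − 50·2.3 − 75·2.7 = 0 → T = 317.5/(4.6·0.48481) = 142.369 ≈ 142.4 kN.
ΣF_x = 0: O_x − T·cos29° = 0 → O_x = 142.369 × 0.87462 = 124.5 kN.
ΣF_y = 0: O_y + T·sin29° − 50 − 75 = 0 → O_y = 125 − 142.369 × 0.48481 = 55.98 kN.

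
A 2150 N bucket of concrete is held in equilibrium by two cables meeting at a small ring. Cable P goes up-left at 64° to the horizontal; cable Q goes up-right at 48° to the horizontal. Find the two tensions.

T_P = 1552 N, T_Q = 1017 N

ΣF_x = 0: −T_P·cos64° + T_Q·cos48° = 0 → T_Q = 0.655135·T_P.
ΣF_y = 0: T_P·sin64° + T_Q·sin48° = 2150.
Substitute: T_P·(0.898794 + 0.655135·0.743145) = 2150 → T_P = 1551.61 ≈ 1552 N.
Then T_Q = 0.655135 × 1551.61 = 1017 N.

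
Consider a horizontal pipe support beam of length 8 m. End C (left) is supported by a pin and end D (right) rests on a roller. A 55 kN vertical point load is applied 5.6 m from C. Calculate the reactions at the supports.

C_x = 0, C_y = 16.50 kN, D_y = 38.50 kN

Taking moments about C: D_y·8 − 55·5.6 = 0 → D_y = 308/8 = 38.50 kN.
ΣF_y = 0: C_y + 38.5 − 55 = 0 → C_y = 16.50 kN.
ΣF_x = 0: no horizontal applied forces, so C_x = 0.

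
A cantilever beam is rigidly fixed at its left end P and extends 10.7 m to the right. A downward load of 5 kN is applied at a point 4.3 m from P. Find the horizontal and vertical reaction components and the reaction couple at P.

ΣF_x = 0: P_x = 0.
ΣF_y = 0: P_y − 5 = 0 → P_y = 5.000 kN.
ΣM about P: M_P − 5·4.3 = 0 → M_P = 21.50 kN·m.

P_x = 0, P_y = 5.000 kN, M_P = 21.50 kN·m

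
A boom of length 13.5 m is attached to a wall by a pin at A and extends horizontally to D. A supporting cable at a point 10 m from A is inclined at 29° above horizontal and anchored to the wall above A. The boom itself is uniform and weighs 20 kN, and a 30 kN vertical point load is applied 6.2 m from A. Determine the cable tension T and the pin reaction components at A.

ΣM about A: T·sin29°·10 − 20·6.75 − 30·6.2 = 0 → T = 321/(10·0.48481) = 66.2115 ≈ 66.21 kN.
ΣF_x = 0: A_x − T·cos29° = 0 → A_x = 66.2115 × 0.87462 = 57.91 kN.
ΣF_y = 0: A_y + T·sin29° − 20 − 30 = 0 → A_y = 50 − 66.2115 × 0.48481 = 17.90 kN.

T = 66.21 kN, A_x = 57.91 kN, A_y = 17.90 kN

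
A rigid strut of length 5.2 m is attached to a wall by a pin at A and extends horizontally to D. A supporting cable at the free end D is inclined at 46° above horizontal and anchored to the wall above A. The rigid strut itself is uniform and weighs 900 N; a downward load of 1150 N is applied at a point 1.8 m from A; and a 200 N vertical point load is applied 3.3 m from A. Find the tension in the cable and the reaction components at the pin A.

ΣM about A: T·sin46°·5.2 − 900·2.6 − 1150·1.8 − 200·3.3 = 0 → T = 5070/(5.2·0.71934) = 1355.41 ≈ 1355 N.
ΣF_x = 0: A_x − T·cos46° = 0 → A_x = 1355.41 × 0.694658 = 941.5 N.
ΣF_y = 0: A_y + T·sin46° − 900 − 1150 − 200 = 0 → A_y = 2250 − 1355.41 × 0.71934 = 1275 N.

T = 1355 N, A_x = 941.5 N, A_y = 1275 N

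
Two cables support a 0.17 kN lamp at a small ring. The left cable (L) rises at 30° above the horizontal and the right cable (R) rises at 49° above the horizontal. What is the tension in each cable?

T_L = 0.1136 kN, T_R = 0.1500 kN

ΣF_x = 0: −T_L·cos30° + T_R·cos49° = 0 → T_R = 1.32004·T_L.
ΣF_y = 0: T_L·sin30° + T_R·sin49° = 0.17.
Substitute: T_L·(0.5 + 1.32004·0.75471) = 0.17 → T_L = 0.113618 ≈ 0.1136 kN.
Then T_R = 1.32004 × 0.113618 = 0.1500 kN.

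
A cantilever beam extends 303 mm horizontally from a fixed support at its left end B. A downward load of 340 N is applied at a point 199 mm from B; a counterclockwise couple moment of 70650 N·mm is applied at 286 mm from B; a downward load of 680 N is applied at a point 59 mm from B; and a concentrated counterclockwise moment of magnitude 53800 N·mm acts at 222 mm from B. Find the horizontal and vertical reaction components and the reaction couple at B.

ΣF_x = 0: B_x = 0.
ΣF_y = 0: B_y − 340 − 680 = 0 → B_y = 1020 N.
ΣM about B: M_B − 340·199 + 70650 − 680·59 + 53800 = 0 → M_B = -16670 N·mm.

B_x = 0, B_y = 1020 N, M_B = -16670 N·mm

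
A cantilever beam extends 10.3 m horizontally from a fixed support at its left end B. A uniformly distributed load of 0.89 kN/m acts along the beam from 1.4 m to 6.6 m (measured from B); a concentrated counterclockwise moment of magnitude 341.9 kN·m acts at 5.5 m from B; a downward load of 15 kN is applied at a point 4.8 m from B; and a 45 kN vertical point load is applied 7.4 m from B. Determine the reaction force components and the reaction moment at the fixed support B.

Resultant of the distributed load: 0.89 × 5.2 = 4.628 kN at 4 m from B.
ΣF_x = 0: B_x = 0.
ΣF_y = 0: B_y − 0.89·5.2 − 15 − 45 = 0 → B_y = 64.63 kN.
ΣM about B: M_B − (0.89·5.2)·4 + 341.9 − 15·4.8 − 45·7.4 = 0 → M_B = 81.61 kN·m.

B_x = 0, B_y = 64.63 kN, M_B = 81.61 kN·m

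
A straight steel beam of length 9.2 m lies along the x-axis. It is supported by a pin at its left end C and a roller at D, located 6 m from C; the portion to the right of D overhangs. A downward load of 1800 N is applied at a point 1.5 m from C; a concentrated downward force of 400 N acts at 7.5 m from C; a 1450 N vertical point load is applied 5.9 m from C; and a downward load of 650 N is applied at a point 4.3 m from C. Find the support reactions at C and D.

C_x = 0, C_y = 1458 N, D_y = 2842 N

Moments about C: D_y·6 − 1800·1.5 − 400·7.5 − 1450·5.9 − 650·4.3 = 0 → D_y = 17050/6 = 2841.67 ≈ 2842 N.
ΣF_y = 0: C_y + 2841.67 − 1800 − 400 − 1450 − 650 = 0 → C_y = 1458 N.
ΣF_x = 0: no horizontal applied forces, so C_x = 0.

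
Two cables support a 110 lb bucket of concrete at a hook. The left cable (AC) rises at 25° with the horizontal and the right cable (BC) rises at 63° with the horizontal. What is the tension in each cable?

ΣF_x = 0: −T_AC·cos25° + T_BC·cos63° = 0 → T_BC = 1.99631·T_AC.
ΣF_y = 0: T_AC·sin25° + T_BC·sin63° = 110.
Substitute: T_AC·(0.422618 + 1.99631·0.891007) = 110 → T_AC = 49.9695 ≈ 49.97 lb.
Then T_BC = 1.99631 × 49.9695 = 99.75 lb.

T_AC = 49.97 lb, T_BC = 99.75 lb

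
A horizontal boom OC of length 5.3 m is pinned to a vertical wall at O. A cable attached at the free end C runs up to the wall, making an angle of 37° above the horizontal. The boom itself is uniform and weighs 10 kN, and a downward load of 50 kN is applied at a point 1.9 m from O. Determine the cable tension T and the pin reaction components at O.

T = 38.09 kN, O_x = 30.42 kN, O_y = 37.08 kN

ΣM about O: T·sin37°·5.3 − 10·2.65 − 50·1.9 = 0 → T = 121.5/(5.3·0.601815) = 38.0923 ≈ 38.09 kN.
ΣF_x = 0: O_x − T·cos37° = 0 → O_x = 38.0923 × 0.798636 = 30.42 kN.
ΣF_y = 0: O_y + T·sin37° − 10 − 50 = 0 → O_y = 60 − 38.0923 × 0.601815 = 37.08 kN.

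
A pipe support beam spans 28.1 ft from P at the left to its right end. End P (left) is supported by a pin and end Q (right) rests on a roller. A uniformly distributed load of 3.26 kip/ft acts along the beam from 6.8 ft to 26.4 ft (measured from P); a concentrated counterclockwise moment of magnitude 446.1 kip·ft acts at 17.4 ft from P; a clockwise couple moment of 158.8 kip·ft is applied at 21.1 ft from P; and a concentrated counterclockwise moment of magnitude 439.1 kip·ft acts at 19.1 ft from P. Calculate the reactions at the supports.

P_x = 0, P_y = 52.00 kip, Q_y = 11.90 kip

Resultant of the distributed load: 3.26 × 19.6 = 63.896 kip at 16.6 ft from P.
ΣM about P: Q_y·28.1 − (3.26·19.6)·16.6 + 446.1 − 158.8 + 439.1 = 0 → Q_y = 334.2736/28.1 = 11.8959 ≈ 11.90 kip.
ΣF_y = 0: P_y + 11.8959 − 3.26·19.6 = 0 → P_y = 52.00 kip.
ΣF_x = 0: no horizontal applied forces, so P_x = 0.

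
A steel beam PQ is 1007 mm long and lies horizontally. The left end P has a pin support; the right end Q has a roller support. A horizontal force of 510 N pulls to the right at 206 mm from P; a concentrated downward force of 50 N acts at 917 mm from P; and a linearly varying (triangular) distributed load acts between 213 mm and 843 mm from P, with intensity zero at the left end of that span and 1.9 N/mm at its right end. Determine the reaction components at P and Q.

Resultant of the triangular load: ½ × 1.9 × 630 = 598.5 N, acting at 633 mm from P (one-third of the span from the peak).
Taking moments about P: Q_y·1007 − 50·917 − (½·1.9·630)·633 = 0 → Q_y = 424700.5/1007 = 421.748 ≈ 421.7 N.
ΣF_y = 0: P_y + 421.748 − 50 − ½·1.9·630 = 0 → P_y = 226.8 N.
ΣF_x = 0: P_x + 510 = 0 → P_x = -510.0 N.

P_x = -510.0 N, P_y = 226.8 N, Q_y = 421.7 N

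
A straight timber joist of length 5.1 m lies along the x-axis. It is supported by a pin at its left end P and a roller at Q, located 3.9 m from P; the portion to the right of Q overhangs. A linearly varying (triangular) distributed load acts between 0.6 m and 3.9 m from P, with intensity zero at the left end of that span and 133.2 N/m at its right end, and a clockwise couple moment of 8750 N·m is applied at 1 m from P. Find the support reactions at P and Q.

Resultant of the triangular load: ½ × 133.2 × 3.3 = 219.78 N, acting at 2.8 m from P (one-third of the span from the peak).
ΣM about P: Q_y·3.9 − (½·133.2·3.3)·2.8 − 8750 = 0 → Q_y = 9365.384/3.9 = 2401.38 ≈ 2401 N.
ΣF_y = 0: P_y + 2401.38 − ½·133.2·3.3 = 0 → P_y = -2182 N.
ΣF_x = 0: no horizontal applied forces, so P_x = 0.

P_x = 0, P_y = -2182 N, Q_y = 2401 N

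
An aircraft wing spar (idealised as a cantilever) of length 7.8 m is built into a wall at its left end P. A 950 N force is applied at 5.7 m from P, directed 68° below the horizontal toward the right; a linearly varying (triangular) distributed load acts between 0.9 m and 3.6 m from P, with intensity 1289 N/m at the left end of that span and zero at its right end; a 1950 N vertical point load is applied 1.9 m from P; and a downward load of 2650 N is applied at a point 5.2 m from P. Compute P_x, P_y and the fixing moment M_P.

P_x = -355.9 N, P_y = 7221 N, M_P = 25640 N·m

Resultant of the triangular load: ½ × 1289 × 2.7 = 1740.15 N, acting at 1.8 m from P (one-third of the span from the peak).
ΣF_x = 0: P_x + 950·cos68° = 0 → P_x = -355.9 N.
ΣF_y = 0: P_y − 950·sin68° − ½·1289·2.7 − 1950 − 2650 = 0 → P_y = 7221 N.
ΣM about P: M_P − 950·sin68°·5.7 − (½·1289·2.7)·1.8 − 1950·1.9 − 2650·5.2 = 0 → M_P = 25640 N·m.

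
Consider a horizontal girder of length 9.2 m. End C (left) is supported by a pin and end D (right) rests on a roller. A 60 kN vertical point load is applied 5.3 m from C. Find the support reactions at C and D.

C_x = 0, C_y = 25.43 kN, D_y = 34.57 kN

ΣM about C: D_y·9.2 − 60·5.3 = 0 → D_y = 318/9.2 = 34.5652 ≈ 34.57 kN.
ΣF_y = 0: C_y + 34.5652 − 60 = 0 → C_y = 25.43 kN.
ΣF_x = 0: no horizontal applied forces, so C_x = 0.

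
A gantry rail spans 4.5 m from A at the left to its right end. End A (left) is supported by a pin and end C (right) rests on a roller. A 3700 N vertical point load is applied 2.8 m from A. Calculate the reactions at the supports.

A_x = 0, A_y = 1398 N, C_y = 2302 N

Moments about A: C_y·4.5 − 3700·2.8 = 0 → C_y = 10360/4.5 = 2302.22 ≈ 2302 N.
ΣF_y = 0: A_y + 2302.22 − 3700 = 0 → A_y = 1398 N.
ΣF_x = 0: no horizontal applied forces, so A_x = 0.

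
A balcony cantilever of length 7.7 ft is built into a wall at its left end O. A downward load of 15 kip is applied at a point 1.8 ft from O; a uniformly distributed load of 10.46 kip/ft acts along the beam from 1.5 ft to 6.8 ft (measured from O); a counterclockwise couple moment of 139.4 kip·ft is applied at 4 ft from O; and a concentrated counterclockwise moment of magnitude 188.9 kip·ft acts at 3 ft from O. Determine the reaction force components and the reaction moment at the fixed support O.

Resultant of the distributed load: 10.46 × 5.3 = 55.438 kip at 4.15 ft from O.
ΣF_x = 0: O_x = 0.
ΣF_y = 0: O_y − 15 − 10.46·5.3 = 0 → O_y = 70.44 kip.
ΣM about O: M_O − 15·1.8 − (10.46·5.3)·4.15 + 139.4 + 188.9 = 0 → M_O = -71.23 kip·ft.

O_x = 0, O_y = 70.44 kip, M_O = -71.23 kip·ft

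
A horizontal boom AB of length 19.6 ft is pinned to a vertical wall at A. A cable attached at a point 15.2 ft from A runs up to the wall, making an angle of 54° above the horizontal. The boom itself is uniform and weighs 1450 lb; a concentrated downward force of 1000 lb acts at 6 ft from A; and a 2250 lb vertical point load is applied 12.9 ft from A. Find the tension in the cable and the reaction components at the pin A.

ΣM about A: T·sin54°·15.2 − 1450·9.8 − 1000·6 − 2250·12.9 = 0 → T = 49235/(15.2·0.809017) = 4003.8 ≈ 4004 lb.
ΣF_x = 0: A_x − T·cos54° = 0 → A_x = 4003.8 × 0.587785 = 2353 lb.
ΣF_y = 0: A_y + T·sin54° − 1450 − 1000 − 2250 = 0 → A_y = 4700 − 4003.8 × 0.809017 = 1461 lb.

T = 4004 lb, A_x = 2353 lb, A_y = 1461 lb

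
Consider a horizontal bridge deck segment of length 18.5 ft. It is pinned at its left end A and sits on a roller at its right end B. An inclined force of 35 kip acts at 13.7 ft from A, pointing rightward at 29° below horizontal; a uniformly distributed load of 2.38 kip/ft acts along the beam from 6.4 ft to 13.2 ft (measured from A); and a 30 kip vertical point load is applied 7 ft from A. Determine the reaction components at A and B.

Resultant of the distributed load: 2.38 × 6.8 = 16.184 kip at 9.8 ft from A.
Moments about A: B_y·18.5 − 35·sin29°·13.7 − (2.38·6.8)·9.8 − 30·7 = 0 → B_y = 601.069/18.5 = 32.4902 ≈ 32.49 kip.
ΣF_y = 0: A_y + 32.4902 − 35·sin29° − 2.38·6.8 − 30 = 0 → A_y = 30.66 kip.
ΣF_x = 0: A_x + 35·cos29° = 0 → A_x = -30.61 kip.

A_x = -30.61 kip, A_y = 30.66 kip, B_y = 32.49 kip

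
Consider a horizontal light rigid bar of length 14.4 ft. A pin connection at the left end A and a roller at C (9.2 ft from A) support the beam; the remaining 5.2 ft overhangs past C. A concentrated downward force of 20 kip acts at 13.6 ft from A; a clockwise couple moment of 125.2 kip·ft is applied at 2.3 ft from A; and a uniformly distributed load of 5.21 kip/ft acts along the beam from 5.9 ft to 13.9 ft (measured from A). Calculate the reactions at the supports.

A_x = 0, A_y = -26.35 kip, C_y = 88.03 kip

Resultant of the distributed load: 5.21 × 8 = 41.68 kip at 9.9 ft from A.
Moments about A: C_y·9.2 − 20·13.6 − 125.2 − (5.21·8)·9.9 = 0 → C_y = 809.832/9.2 = 88.0252 ≈ 88.03 kip.
ΣF_y = 0: A_y + 88.0252 − 20 − 5.21·8 = 0 → A_y = -26.35 kip.
ΣF_x = 0: no horizontal applied forces, so A_x = 0.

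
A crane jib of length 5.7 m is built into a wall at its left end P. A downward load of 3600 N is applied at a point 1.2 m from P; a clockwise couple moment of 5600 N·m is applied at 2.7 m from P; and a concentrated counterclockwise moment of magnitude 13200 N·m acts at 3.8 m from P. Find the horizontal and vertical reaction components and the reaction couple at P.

ΣF_x = 0: P_x = 0.
ΣF_y = 0: P_y − 3600 = 0 → P_y = 3600 N.
ΣM about P: M_P − 3600·1.2 − 5600 + 13200 = 0 → M_P = -3280 N·m.

P_x = 0, P_y = 3600 N, M_P = -3280 N·m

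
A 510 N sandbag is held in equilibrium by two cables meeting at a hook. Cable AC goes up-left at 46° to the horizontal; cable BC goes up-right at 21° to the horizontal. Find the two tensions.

T_AC = 517.2 N, T_BC = 384.9 N

ΣF_x = 0: −T_AC·cos46° + T_BC·cos21° = 0 → T_BC = 0.74408·T_AC.
ΣF_y = 0: T_AC·sin46° + T_BC·sin21° = 510.
Substitute: T_AC·(0.71934 + 0.74408·0.358368) = 510 → T_AC = 517.244 ≈ 517.2 N.
Then T_BC = 0.74408 × 517.244 = 384.9 N.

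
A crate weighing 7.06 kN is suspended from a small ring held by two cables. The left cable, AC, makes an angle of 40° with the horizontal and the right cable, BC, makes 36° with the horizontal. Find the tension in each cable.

T_AC = 5.887 kN, T_BC = 5.574 kN

ΣF_x = 0: −T_AC·cos40° + T_BC·cos36° = 0 → T_BC = 0.946883·T_AC.
ΣF_y = 0: T_AC·sin40° + T_BC·sin36° = 7.06.
Substitute: T_AC·(0.642788 + 0.946883·0.587785) = 7.06 → T_AC = 5.88651 ≈ 5.887 kN.
Then T_BC = 0.946883 × 5.88651 = 5.574 kN.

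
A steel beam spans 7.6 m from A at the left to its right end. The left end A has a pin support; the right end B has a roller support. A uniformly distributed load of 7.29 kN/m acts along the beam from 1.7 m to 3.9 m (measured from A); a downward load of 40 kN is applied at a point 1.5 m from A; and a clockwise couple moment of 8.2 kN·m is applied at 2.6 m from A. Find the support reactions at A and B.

Resultant of the distributed load: 7.29 × 2.2 = 16.038 kN at 2.8 m from A.
ΣM about A: B_y·7.6 − (7.29·2.2)·2.8 − 40·1.5 − 8.2 = 0 → B_y = 113.1064/7.6 = 14.8824 ≈ 14.88 kN.
ΣF_y = 0: A_y + 14.8824 − 7.29·2.2 − 40 = 0 → A_y = 41.16 kN.
ΣF_x = 0: no horizontal applied forces, so A_x = 0.

A_x = 0, A_y = 41.16 kN, B_y = 14.88 kN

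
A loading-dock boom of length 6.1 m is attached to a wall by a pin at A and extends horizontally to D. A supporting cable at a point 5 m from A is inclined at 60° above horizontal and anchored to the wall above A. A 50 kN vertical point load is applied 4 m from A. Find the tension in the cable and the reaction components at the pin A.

T = 46.19 kN, A_x = 23.09 kN, A_y = 10.00 kN

ΣM about A: T·sin60°·5 − 50·4 = 0 → T = 200/(5·0.866025) = 46.188 ≈ 46.19 kN.
ΣF_x = 0: A_x − T·cos60° = 0 → A_x = 46.188 × 0.5 = 23.09 kN.
ΣF_y = 0: A_y + T·sin60° − 50 = 0 → A_y = 50 − 46.188 × 0.866025 = 10.00 kN.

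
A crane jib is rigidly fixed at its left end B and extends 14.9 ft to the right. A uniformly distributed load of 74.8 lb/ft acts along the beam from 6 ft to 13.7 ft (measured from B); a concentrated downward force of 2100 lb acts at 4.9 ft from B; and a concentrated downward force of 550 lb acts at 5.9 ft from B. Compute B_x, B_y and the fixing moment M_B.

B_x = 0, B_y = 3226 lb, M_B = 19210 lb·ft

Resultant of the distributed load: 74.8 × 7.7 = 575.96 lb at 9.85 ft from B.
ΣF_x = 0: B_x = 0.
ΣF_y = 0: B_y − 74.8·7.7 − 2100 − 550 = 0 → B_y = 3226 lb.
ΣM about B: M_B − (74.8·7.7)·9.85 − 2100·4.9 − 550·5.9 = 0 → M_B = 19210 lb·ft.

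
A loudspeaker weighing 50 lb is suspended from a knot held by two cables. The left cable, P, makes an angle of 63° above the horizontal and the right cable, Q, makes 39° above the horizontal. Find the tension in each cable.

ΣF_x = 0: −T_P·cos63° + T_Q·cos39° = 0 → T_Q = 0.584177·T_P.
ΣF_y = 0: T_P·sin63° + T_Q·sin39° = 50.
Substitute: T_P·(0.891007 + 0.584177·0.62932) = 50 → T_P = 39.7254 ≈ 39.73 lb.
Then T_Q = 0.584177 × 39.7254 = 23.21 lb.

T_P = 39.73 lb, T_Q = 23.21 lb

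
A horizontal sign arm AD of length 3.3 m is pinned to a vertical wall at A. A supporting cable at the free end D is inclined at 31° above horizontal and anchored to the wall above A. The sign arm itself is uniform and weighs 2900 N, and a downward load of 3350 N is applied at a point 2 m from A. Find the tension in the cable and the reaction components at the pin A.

ΣM about A: T·sin31°·3.3 − 2900·1.65 − 3350·2 = 0 → T = 11485/(3.3·0.515038) = 6757.37 ≈ 6757 N.
ΣF_x = 0: A_x − T·cos31° = 0 → A_x = 6757.37 × 0.857167 = 5792 N.
ΣF_y = 0: A_y + T·sin31° − 2900 − 3350 = 0 → A_y = 6250 − 6757.37 × 0.515038 = 2770 N.

T = 6757 N, A_x = 5792 N, A_y = 2770 N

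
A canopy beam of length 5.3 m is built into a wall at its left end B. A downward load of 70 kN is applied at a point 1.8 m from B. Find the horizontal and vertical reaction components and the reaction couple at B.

B_x = 0, B_y = 70.00 kN, M_B = 126.0 kN·m

ΣF_x = 0: B_x = 0.
ΣF_y = 0: B_y − 70 = 0 → B_y = 70.00 kN.
ΣM about B: M_B − 70·1.8 = 0 → M_B = 126.0 kN·m.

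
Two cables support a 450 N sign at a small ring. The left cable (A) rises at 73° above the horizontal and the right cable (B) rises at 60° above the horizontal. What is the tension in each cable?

ΣF_x = 0: −T_A·cos73° + T_B·cos60° = 0 → T_B = 0.584743·T_A.
ΣF_y = 0: T_A·sin73° + T_B·sin60° = 450.
Substitute: T_A·(0.956305 + 0.584743·0.866025) = 450 → T_A = 307.649 ≈ 307.6 N.
Then T_B = 0.584743 × 307.649 = 179.9 N.

T_A = 307.6 N, T_B = 179.9 N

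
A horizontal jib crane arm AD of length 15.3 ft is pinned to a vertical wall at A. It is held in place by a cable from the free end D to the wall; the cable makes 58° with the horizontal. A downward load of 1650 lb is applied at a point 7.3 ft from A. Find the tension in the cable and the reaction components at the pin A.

ΣM about A: T·sin58°·15.3 − 1650·7.3 = 0 → T = 12045/(15.3·0.848048) = 928.314 ≈ 928.3 lb.
ΣF_x = 0: A_x − T·cos58° = 0 → A_x = 928.314 × 0.529919 = 491.9 lb.
ΣF_y = 0: A_y + T·sin58° − 1650 = 0 → A_y = 1650 − 928.314 × 0.848048 = 862.7 lb.

T = 928.3 lb, A_x = 491.9 lb, A_y = 862.7 lb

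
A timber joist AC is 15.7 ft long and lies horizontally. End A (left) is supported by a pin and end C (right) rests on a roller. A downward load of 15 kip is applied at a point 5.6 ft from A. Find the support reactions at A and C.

ΣM about A: C_y·15.7 − 15·5.6 = 0 → C_y = 84/15.7 = 5.35032 ≈ 5.350 kip.
ΣF_y = 0: A_y + 5.35032 − 15 = 0 → A_y = 9.650 kip.
ΣF_x = 0: no horizontal applied forces, so A_x = 0.

A_x = 0, A_y = 9.650 kip, C_y = 5.350 kip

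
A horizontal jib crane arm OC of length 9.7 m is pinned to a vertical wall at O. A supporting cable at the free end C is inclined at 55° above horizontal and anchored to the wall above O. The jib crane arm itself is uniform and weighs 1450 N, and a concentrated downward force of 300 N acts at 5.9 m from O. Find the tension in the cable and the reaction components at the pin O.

ΣM about O: T·sin55°·9.7 − 1450·4.85 − 300·5.9 = 0 → T = 8802.5/(9.7·0.819152) = 1107.82 ≈ 1108 N.
ΣF_x = 0: O_x − T·cos55° = 0 → O_x = 1107.82 × 0.573576 = 635.4 N.
ΣF_y = 0: O_y + T·sin55° − 1450 − 300 = 0 → O_y = 1750 − 1107.82 × 0.819152 = 842.5 N.

T = 1108 N, O_x = 635.4 N, O_y = 842.5 N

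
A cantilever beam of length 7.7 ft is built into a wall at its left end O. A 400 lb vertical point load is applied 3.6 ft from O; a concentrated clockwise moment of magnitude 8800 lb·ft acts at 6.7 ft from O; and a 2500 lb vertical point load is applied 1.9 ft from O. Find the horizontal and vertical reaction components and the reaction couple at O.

O_x = 0, O_y = 2900 lb, M_O = 14990 lb·ft

ΣF_x = 0: O_x = 0.
ΣF_y = 0: O_y − 400 − 2500 = 0 → O_y = 2900 lb.
ΣM about O: M_O − 400·3.6 − 8800 − 2500·1.9 = 0 → M_O = 14990 lb·ft.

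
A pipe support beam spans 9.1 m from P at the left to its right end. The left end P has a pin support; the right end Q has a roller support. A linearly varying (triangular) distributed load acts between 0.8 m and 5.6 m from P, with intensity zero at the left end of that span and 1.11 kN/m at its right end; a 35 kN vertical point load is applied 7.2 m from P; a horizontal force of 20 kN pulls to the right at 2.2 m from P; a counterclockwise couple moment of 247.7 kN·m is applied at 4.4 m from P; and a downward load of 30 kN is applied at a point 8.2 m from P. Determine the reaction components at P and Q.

P_x = -20.00 kN, P_y = 38.99 kN, Q_y = 28.68 kN

Resultant of the triangular load: ½ × 1.11 × 4.8 = 2.664 kN, acting at 4 m from P (one-third of the span from the peak).
ΣM about P: Q_y·9.1 − (½·1.11·4.8)·4 − 35·7.2 + 247.7 − 30·8.2 = 0 → Q_y = 260.956/9.1 = 28.6765 ≈ 28.68 kN.
ΣF_y = 0: P_y + 28.6765 − ½·1.11·4.8 − 35 − 30 = 0 → P_y = 38.99 kN.
ΣF_x = 0: P_x + 20 = 0 → P_x = -20.00 kN.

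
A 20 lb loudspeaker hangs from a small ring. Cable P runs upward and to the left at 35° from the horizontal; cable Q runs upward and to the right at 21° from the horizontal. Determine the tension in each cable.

T_P = 22.52 lb, T_Q = 19.76 lb

ΣF_x = 0: −T_P·cos35° + T_Q·cos21° = 0 → T_Q = 0.877431·T_P.
ΣF_y = 0: T_P·sin35° + T_Q·sin21° = 20.
Substitute: T_P·(0.573576 + 0.877431·0.358368) = 20 → T_P = 22.522 ≈ 22.52 lb.
Then T_Q = 0.877431 × 22.522 = 19.76 lb.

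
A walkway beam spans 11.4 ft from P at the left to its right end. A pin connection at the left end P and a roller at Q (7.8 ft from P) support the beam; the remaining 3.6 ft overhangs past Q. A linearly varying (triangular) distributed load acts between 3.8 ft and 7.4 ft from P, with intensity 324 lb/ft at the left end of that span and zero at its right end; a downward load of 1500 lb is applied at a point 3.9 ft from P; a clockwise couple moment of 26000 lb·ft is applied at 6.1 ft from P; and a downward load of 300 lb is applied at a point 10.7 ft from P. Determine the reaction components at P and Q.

P_x = 0, P_y = -2486 lb, Q_y = 4869 lb

Resultant of the triangular load: ½ × 324 × 3.6 = 583.2 lb, acting at 5 ft from P (one-third of the span from the peak).
ΣM about P: Q_y·7.8 − (½·324·3.6)·5 − 1500·3.9 − 26000 − 300·10.7 = 0 → Q_y = 37976/7.8 = 4868.72 ≈ 4869 lb.
ΣF_y = 0: P_y + 4868.72 − ½·324·3.6 − 1500 − 300 = 0 → P_y = -2486 lb.
ΣF_x = 0: no horizontal applied forces, so P_x = 0.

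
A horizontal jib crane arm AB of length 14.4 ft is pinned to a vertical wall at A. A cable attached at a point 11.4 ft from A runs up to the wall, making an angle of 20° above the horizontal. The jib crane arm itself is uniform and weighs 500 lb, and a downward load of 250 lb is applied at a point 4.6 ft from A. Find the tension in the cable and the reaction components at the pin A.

ΣM about A: T·sin20°·11.4 − 500·7.2 − 250·4.6 = 0 → T = 4750/(11.4·0.34202) = 1218.25 ≈ 1218 lb.
ΣF_x = 0: A_x − T·cos20° = 0 → A_x = 1218.25 × 0.939693 = 1145 lb.
ΣF_y = 0: A_y + T·sin20° − 500 − 250 = 0 → A_y = 750 − 1218.25 × 0.34202 = 333.3 lb.

T = 1218 lb, A_x = 1145 lb, A_y = 333.3 lb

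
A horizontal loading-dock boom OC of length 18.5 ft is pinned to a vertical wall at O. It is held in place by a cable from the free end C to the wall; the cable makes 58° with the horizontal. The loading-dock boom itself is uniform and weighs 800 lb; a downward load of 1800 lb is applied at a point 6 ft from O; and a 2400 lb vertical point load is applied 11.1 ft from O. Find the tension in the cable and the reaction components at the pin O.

ΣM about O: T·sin58°·18.5 − 800·9.25 − 1800·6 − 2400·11.1 = 0 → T = 44840/(18.5·0.848048) = 2858.07 ≈ 2858 lb.
ΣF_x = 0: O_x − T·cos58° = 0 → O_x = 2858.07 × 0.529919 = 1515 lb.
ΣF_y = 0: O_y + T·sin58° − 800 − 1800 − 2400 = 0 → O_y = 5000 − 2858.07 × 0.848048 = 2576 lb.

T = 2858 lb, O_x = 1515 lb, O_y = 2576 lb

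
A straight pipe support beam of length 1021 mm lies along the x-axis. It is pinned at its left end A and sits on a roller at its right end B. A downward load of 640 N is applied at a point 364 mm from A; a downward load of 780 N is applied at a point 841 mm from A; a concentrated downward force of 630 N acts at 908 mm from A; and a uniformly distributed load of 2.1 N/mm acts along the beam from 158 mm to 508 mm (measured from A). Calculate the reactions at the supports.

A_x = 0, A_y = 1114 N, B_y = 1671 N

Resultant of the distributed load: 2.1 × 350 = 735 N at 333 mm from A.
Taking moments about A: B_y·1021 − 640·364 − 780·841 − 630·908 − (2.1·350)·333 = 0 → B_y = 1705735/1021 = 1670.65 ≈ 1671 N.
ΣF_y = 0: A_y + 1670.65 − 640 − 780 − 630 − 2.1·350 = 0 → A_y = 1114 N.
ΣF_x = 0: no horizontal applied forces, so A_x = 0.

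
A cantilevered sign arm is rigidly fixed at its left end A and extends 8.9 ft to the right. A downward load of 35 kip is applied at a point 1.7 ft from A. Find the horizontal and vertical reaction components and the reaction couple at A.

ΣF_x = 0: A_x = 0.
ΣF_y = 0: A_y − 35 = 0 → A_y = 35.00 kip.
ΣM about A: M_A − 35·1.7 = 0 → M_A = 59.50 kip·ft.

A_x = 0, A_y = 35.00 kip, M_A = 59.50 kip·ft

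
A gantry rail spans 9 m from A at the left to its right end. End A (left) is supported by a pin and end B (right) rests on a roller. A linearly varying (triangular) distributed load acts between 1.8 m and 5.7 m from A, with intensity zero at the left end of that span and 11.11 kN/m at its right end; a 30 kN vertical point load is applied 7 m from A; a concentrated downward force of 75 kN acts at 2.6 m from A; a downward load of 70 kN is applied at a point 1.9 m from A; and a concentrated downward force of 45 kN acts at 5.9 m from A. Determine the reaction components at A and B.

Resultant of the triangular load: ½ × 11.11 × 3.9 = 21.6645 kN, acting at 4.4 m from A (one-third of the span from the peak).
Moments about A: B_y·9 − (½·11.11·3.9)·4.4 − 30·7 − 75·2.6 − 70·1.9 − 45·5.9 = 0 → B_y = 898.8238/9 = 99.8693 ≈ 99.87 kN.
ΣF_y = 0: A_y + 99.8693 − ½·11.11·3.9 − 30 − 75 − 70 − 45 = 0 → A_y = 141.8 kN.
ΣF_x = 0: no horizontal applied forces, so A_x = 0.

A_x = 0, A_y = 141.8 kN, B_y = 99.87 kN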